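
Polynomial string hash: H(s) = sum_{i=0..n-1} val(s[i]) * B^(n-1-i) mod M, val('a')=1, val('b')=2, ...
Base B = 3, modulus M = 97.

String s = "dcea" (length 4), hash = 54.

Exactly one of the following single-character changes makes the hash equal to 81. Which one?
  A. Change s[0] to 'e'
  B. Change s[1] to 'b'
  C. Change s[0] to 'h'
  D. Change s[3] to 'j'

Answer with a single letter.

Option A: s[0]='d'->'e', delta=(5-4)*3^3 mod 97 = 27, hash=54+27 mod 97 = 81 <-- target
Option B: s[1]='c'->'b', delta=(2-3)*3^2 mod 97 = 88, hash=54+88 mod 97 = 45
Option C: s[0]='d'->'h', delta=(8-4)*3^3 mod 97 = 11, hash=54+11 mod 97 = 65
Option D: s[3]='a'->'j', delta=(10-1)*3^0 mod 97 = 9, hash=54+9 mod 97 = 63

Answer: A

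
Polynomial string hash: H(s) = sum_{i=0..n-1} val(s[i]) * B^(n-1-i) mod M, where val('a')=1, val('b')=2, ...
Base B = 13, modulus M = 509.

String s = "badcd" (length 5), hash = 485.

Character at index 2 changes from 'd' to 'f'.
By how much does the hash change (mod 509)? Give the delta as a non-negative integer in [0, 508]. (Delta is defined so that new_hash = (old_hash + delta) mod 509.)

Answer: 338

Derivation:
Delta formula: (val(new) - val(old)) * B^(n-1-k) mod M
  val('f') - val('d') = 6 - 4 = 2
  B^(n-1-k) = 13^2 mod 509 = 169
  Delta = 2 * 169 mod 509 = 338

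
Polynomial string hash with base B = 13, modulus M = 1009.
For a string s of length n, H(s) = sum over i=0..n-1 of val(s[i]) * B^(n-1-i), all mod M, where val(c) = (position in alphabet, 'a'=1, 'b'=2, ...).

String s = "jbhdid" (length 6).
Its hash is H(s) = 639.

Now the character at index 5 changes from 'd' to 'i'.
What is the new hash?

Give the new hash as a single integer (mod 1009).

val('d') = 4, val('i') = 9
Position k = 5, exponent = n-1-k = 0
B^0 mod M = 13^0 mod 1009 = 1
Delta = (9 - 4) * 1 mod 1009 = 5
New hash = (639 + 5) mod 1009 = 644

Answer: 644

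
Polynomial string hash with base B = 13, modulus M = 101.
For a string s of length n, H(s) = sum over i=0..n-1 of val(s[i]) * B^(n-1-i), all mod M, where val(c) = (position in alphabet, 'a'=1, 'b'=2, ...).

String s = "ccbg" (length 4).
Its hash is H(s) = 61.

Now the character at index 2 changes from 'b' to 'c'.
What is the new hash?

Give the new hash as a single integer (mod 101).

val('b') = 2, val('c') = 3
Position k = 2, exponent = n-1-k = 1
B^1 mod M = 13^1 mod 101 = 13
Delta = (3 - 2) * 13 mod 101 = 13
New hash = (61 + 13) mod 101 = 74

Answer: 74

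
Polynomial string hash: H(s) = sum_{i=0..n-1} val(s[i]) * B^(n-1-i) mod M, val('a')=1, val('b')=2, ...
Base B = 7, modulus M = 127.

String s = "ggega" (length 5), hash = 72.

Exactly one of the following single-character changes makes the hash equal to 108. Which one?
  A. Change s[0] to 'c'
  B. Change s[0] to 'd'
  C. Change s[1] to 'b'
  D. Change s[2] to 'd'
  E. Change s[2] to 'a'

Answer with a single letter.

Answer: B

Derivation:
Option A: s[0]='g'->'c', delta=(3-7)*7^4 mod 127 = 48, hash=72+48 mod 127 = 120
Option B: s[0]='g'->'d', delta=(4-7)*7^4 mod 127 = 36, hash=72+36 mod 127 = 108 <-- target
Option C: s[1]='g'->'b', delta=(2-7)*7^3 mod 127 = 63, hash=72+63 mod 127 = 8
Option D: s[2]='e'->'d', delta=(4-5)*7^2 mod 127 = 78, hash=72+78 mod 127 = 23
Option E: s[2]='e'->'a', delta=(1-5)*7^2 mod 127 = 58, hash=72+58 mod 127 = 3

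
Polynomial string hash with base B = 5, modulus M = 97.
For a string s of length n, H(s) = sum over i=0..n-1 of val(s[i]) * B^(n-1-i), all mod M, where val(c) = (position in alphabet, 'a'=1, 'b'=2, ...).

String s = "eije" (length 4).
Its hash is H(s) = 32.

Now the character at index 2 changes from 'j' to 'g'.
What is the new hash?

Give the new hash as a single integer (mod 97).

Answer: 17

Derivation:
val('j') = 10, val('g') = 7
Position k = 2, exponent = n-1-k = 1
B^1 mod M = 5^1 mod 97 = 5
Delta = (7 - 10) * 5 mod 97 = 82
New hash = (32 + 82) mod 97 = 17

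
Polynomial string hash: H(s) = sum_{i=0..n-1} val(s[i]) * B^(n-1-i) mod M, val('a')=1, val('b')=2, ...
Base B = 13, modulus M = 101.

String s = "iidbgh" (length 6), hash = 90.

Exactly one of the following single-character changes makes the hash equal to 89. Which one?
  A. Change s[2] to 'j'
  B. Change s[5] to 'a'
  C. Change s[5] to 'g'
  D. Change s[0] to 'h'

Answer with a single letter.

Answer: C

Derivation:
Option A: s[2]='d'->'j', delta=(10-4)*13^3 mod 101 = 52, hash=90+52 mod 101 = 41
Option B: s[5]='h'->'a', delta=(1-8)*13^0 mod 101 = 94, hash=90+94 mod 101 = 83
Option C: s[5]='h'->'g', delta=(7-8)*13^0 mod 101 = 100, hash=90+100 mod 101 = 89 <-- target
Option D: s[0]='i'->'h', delta=(8-9)*13^5 mod 101 = 84, hash=90+84 mod 101 = 73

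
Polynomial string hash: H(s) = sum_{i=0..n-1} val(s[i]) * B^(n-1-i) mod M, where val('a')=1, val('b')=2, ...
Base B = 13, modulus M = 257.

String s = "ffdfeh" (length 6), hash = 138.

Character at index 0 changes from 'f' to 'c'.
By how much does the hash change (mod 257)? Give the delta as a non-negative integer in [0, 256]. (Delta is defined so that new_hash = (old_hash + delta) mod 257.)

Answer: 216

Derivation:
Delta formula: (val(new) - val(old)) * B^(n-1-k) mod M
  val('c') - val('f') = 3 - 6 = -3
  B^(n-1-k) = 13^5 mod 257 = 185
  Delta = -3 * 185 mod 257 = 216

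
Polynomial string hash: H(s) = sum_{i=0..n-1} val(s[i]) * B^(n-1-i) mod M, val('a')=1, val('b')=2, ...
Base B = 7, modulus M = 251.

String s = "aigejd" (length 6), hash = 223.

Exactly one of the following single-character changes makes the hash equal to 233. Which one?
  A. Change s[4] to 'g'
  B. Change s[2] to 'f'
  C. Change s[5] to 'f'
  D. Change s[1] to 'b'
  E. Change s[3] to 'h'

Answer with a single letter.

Option A: s[4]='j'->'g', delta=(7-10)*7^1 mod 251 = 230, hash=223+230 mod 251 = 202
Option B: s[2]='g'->'f', delta=(6-7)*7^3 mod 251 = 159, hash=223+159 mod 251 = 131
Option C: s[5]='d'->'f', delta=(6-4)*7^0 mod 251 = 2, hash=223+2 mod 251 = 225
Option D: s[1]='i'->'b', delta=(2-9)*7^4 mod 251 = 10, hash=223+10 mod 251 = 233 <-- target
Option E: s[3]='e'->'h', delta=(8-5)*7^2 mod 251 = 147, hash=223+147 mod 251 = 119

Answer: D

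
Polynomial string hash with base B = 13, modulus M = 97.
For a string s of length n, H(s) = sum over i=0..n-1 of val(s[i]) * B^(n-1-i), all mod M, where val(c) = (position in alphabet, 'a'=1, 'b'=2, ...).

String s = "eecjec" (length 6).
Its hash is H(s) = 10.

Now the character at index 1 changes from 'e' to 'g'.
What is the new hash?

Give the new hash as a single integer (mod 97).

val('e') = 5, val('g') = 7
Position k = 1, exponent = n-1-k = 4
B^4 mod M = 13^4 mod 97 = 43
Delta = (7 - 5) * 43 mod 97 = 86
New hash = (10 + 86) mod 97 = 96

Answer: 96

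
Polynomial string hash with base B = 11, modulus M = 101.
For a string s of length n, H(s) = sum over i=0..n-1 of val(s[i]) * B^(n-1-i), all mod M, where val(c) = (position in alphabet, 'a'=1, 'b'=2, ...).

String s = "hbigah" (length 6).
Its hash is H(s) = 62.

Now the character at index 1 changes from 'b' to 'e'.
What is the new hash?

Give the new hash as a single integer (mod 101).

Answer: 50

Derivation:
val('b') = 2, val('e') = 5
Position k = 1, exponent = n-1-k = 4
B^4 mod M = 11^4 mod 101 = 97
Delta = (5 - 2) * 97 mod 101 = 89
New hash = (62 + 89) mod 101 = 50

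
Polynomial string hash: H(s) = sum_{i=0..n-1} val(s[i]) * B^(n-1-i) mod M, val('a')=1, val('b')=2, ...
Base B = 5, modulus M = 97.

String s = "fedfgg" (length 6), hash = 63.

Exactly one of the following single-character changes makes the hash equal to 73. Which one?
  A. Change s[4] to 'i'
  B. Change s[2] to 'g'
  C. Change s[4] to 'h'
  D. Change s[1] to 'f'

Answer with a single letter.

Answer: A

Derivation:
Option A: s[4]='g'->'i', delta=(9-7)*5^1 mod 97 = 10, hash=63+10 mod 97 = 73 <-- target
Option B: s[2]='d'->'g', delta=(7-4)*5^3 mod 97 = 84, hash=63+84 mod 97 = 50
Option C: s[4]='g'->'h', delta=(8-7)*5^1 mod 97 = 5, hash=63+5 mod 97 = 68
Option D: s[1]='e'->'f', delta=(6-5)*5^4 mod 97 = 43, hash=63+43 mod 97 = 9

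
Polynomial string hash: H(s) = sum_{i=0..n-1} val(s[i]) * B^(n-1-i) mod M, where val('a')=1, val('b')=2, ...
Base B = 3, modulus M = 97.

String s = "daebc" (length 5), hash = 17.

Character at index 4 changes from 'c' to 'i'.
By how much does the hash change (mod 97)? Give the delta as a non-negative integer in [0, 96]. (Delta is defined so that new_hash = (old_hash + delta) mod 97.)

Delta formula: (val(new) - val(old)) * B^(n-1-k) mod M
  val('i') - val('c') = 9 - 3 = 6
  B^(n-1-k) = 3^0 mod 97 = 1
  Delta = 6 * 1 mod 97 = 6

Answer: 6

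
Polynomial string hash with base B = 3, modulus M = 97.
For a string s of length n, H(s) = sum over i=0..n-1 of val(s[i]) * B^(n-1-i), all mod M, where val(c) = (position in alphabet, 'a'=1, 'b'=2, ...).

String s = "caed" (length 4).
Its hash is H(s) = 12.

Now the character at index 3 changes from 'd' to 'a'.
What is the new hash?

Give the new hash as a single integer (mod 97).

val('d') = 4, val('a') = 1
Position k = 3, exponent = n-1-k = 0
B^0 mod M = 3^0 mod 97 = 1
Delta = (1 - 4) * 1 mod 97 = 94
New hash = (12 + 94) mod 97 = 9

Answer: 9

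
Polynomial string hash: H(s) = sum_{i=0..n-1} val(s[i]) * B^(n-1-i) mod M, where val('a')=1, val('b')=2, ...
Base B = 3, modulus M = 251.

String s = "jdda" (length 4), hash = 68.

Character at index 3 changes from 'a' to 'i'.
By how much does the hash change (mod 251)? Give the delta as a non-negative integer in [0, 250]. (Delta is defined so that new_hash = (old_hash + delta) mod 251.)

Answer: 8

Derivation:
Delta formula: (val(new) - val(old)) * B^(n-1-k) mod M
  val('i') - val('a') = 9 - 1 = 8
  B^(n-1-k) = 3^0 mod 251 = 1
  Delta = 8 * 1 mod 251 = 8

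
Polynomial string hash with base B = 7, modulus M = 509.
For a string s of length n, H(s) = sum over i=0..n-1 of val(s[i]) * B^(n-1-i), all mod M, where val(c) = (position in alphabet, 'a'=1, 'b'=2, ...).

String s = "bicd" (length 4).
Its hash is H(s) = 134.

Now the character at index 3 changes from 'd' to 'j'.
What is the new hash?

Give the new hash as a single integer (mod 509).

Answer: 140

Derivation:
val('d') = 4, val('j') = 10
Position k = 3, exponent = n-1-k = 0
B^0 mod M = 7^0 mod 509 = 1
Delta = (10 - 4) * 1 mod 509 = 6
New hash = (134 + 6) mod 509 = 140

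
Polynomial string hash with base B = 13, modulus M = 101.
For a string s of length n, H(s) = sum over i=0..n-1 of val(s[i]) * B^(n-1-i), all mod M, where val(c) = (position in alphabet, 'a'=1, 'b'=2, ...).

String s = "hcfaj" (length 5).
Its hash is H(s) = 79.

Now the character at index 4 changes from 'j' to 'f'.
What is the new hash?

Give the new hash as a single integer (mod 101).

val('j') = 10, val('f') = 6
Position k = 4, exponent = n-1-k = 0
B^0 mod M = 13^0 mod 101 = 1
Delta = (6 - 10) * 1 mod 101 = 97
New hash = (79 + 97) mod 101 = 75

Answer: 75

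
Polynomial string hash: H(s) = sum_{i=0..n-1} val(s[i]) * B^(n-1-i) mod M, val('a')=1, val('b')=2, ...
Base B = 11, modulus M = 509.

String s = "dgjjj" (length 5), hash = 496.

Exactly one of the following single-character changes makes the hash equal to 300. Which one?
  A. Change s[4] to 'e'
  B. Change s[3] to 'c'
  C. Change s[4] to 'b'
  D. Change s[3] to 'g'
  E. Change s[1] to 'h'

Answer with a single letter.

Answer: E

Derivation:
Option A: s[4]='j'->'e', delta=(5-10)*11^0 mod 509 = 504, hash=496+504 mod 509 = 491
Option B: s[3]='j'->'c', delta=(3-10)*11^1 mod 509 = 432, hash=496+432 mod 509 = 419
Option C: s[4]='j'->'b', delta=(2-10)*11^0 mod 509 = 501, hash=496+501 mod 509 = 488
Option D: s[3]='j'->'g', delta=(7-10)*11^1 mod 509 = 476, hash=496+476 mod 509 = 463
Option E: s[1]='g'->'h', delta=(8-7)*11^3 mod 509 = 313, hash=496+313 mod 509 = 300 <-- target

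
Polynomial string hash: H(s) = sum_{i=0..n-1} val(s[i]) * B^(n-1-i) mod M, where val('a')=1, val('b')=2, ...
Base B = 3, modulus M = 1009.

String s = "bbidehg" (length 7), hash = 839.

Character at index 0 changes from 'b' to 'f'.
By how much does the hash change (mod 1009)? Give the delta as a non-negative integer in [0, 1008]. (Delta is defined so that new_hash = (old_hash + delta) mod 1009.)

Answer: 898

Derivation:
Delta formula: (val(new) - val(old)) * B^(n-1-k) mod M
  val('f') - val('b') = 6 - 2 = 4
  B^(n-1-k) = 3^6 mod 1009 = 729
  Delta = 4 * 729 mod 1009 = 898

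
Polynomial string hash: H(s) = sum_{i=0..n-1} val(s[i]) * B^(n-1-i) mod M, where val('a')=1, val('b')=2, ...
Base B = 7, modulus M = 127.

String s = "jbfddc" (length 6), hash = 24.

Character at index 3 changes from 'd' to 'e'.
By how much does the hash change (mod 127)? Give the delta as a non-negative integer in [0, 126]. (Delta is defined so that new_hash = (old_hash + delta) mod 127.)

Delta formula: (val(new) - val(old)) * B^(n-1-k) mod M
  val('e') - val('d') = 5 - 4 = 1
  B^(n-1-k) = 7^2 mod 127 = 49
  Delta = 1 * 49 mod 127 = 49

Answer: 49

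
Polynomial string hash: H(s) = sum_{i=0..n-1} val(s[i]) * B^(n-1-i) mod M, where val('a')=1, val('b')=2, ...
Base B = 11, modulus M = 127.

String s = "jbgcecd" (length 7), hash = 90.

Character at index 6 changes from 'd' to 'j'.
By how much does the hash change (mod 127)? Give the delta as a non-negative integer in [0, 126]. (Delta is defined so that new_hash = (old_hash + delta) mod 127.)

Answer: 6

Derivation:
Delta formula: (val(new) - val(old)) * B^(n-1-k) mod M
  val('j') - val('d') = 10 - 4 = 6
  B^(n-1-k) = 11^0 mod 127 = 1
  Delta = 6 * 1 mod 127 = 6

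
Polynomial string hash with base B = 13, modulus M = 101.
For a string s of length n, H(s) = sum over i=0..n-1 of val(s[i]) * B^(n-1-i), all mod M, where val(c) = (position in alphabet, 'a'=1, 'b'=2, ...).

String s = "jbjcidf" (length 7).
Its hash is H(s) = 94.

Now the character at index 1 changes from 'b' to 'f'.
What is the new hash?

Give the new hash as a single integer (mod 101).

Answer: 61

Derivation:
val('b') = 2, val('f') = 6
Position k = 1, exponent = n-1-k = 5
B^5 mod M = 13^5 mod 101 = 17
Delta = (6 - 2) * 17 mod 101 = 68
New hash = (94 + 68) mod 101 = 61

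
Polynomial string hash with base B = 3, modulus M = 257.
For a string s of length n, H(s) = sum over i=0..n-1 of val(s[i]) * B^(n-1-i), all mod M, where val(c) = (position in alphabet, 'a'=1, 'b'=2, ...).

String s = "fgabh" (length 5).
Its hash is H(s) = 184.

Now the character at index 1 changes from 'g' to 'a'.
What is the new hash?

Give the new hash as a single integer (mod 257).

val('g') = 7, val('a') = 1
Position k = 1, exponent = n-1-k = 3
B^3 mod M = 3^3 mod 257 = 27
Delta = (1 - 7) * 27 mod 257 = 95
New hash = (184 + 95) mod 257 = 22

Answer: 22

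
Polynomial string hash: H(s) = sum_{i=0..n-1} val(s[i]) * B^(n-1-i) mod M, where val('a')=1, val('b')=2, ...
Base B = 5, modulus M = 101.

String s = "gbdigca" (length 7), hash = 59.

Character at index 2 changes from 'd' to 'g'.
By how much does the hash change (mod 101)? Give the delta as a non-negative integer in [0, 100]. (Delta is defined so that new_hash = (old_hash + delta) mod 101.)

Delta formula: (val(new) - val(old)) * B^(n-1-k) mod M
  val('g') - val('d') = 7 - 4 = 3
  B^(n-1-k) = 5^4 mod 101 = 19
  Delta = 3 * 19 mod 101 = 57

Answer: 57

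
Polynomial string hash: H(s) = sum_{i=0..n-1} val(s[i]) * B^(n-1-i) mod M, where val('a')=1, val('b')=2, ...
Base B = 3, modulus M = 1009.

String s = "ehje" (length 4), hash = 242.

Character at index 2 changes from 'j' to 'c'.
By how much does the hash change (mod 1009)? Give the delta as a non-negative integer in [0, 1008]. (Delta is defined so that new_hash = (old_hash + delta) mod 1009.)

Delta formula: (val(new) - val(old)) * B^(n-1-k) mod M
  val('c') - val('j') = 3 - 10 = -7
  B^(n-1-k) = 3^1 mod 1009 = 3
  Delta = -7 * 3 mod 1009 = 988

Answer: 988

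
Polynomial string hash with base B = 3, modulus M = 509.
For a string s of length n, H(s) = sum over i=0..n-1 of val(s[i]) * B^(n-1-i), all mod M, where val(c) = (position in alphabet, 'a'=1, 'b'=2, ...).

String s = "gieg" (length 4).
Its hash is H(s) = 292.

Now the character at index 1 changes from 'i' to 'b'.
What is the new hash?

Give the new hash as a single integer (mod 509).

Answer: 229

Derivation:
val('i') = 9, val('b') = 2
Position k = 1, exponent = n-1-k = 2
B^2 mod M = 3^2 mod 509 = 9
Delta = (2 - 9) * 9 mod 509 = 446
New hash = (292 + 446) mod 509 = 229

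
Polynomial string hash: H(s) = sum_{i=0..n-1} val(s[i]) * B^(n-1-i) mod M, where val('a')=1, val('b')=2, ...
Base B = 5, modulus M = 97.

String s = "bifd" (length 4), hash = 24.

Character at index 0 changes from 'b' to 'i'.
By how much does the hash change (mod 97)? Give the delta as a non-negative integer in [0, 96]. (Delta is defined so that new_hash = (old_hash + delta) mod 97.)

Delta formula: (val(new) - val(old)) * B^(n-1-k) mod M
  val('i') - val('b') = 9 - 2 = 7
  B^(n-1-k) = 5^3 mod 97 = 28
  Delta = 7 * 28 mod 97 = 2

Answer: 2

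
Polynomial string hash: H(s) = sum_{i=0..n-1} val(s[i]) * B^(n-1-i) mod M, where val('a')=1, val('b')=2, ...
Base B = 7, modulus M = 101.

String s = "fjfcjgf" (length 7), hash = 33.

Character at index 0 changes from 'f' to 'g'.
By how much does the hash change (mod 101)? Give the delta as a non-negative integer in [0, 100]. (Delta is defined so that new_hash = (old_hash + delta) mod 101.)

Answer: 85

Derivation:
Delta formula: (val(new) - val(old)) * B^(n-1-k) mod M
  val('g') - val('f') = 7 - 6 = 1
  B^(n-1-k) = 7^6 mod 101 = 85
  Delta = 1 * 85 mod 101 = 85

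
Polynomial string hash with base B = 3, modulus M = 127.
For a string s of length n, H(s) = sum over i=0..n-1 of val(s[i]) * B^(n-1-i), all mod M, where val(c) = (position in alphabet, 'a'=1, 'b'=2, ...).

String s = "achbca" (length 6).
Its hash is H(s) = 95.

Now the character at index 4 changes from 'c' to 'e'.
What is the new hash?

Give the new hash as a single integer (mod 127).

Answer: 101

Derivation:
val('c') = 3, val('e') = 5
Position k = 4, exponent = n-1-k = 1
B^1 mod M = 3^1 mod 127 = 3
Delta = (5 - 3) * 3 mod 127 = 6
New hash = (95 + 6) mod 127 = 101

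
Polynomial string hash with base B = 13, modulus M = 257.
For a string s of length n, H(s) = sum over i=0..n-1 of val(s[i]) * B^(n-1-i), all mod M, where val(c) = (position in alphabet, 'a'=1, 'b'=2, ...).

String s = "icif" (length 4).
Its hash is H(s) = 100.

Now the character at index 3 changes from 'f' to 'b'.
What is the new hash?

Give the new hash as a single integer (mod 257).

val('f') = 6, val('b') = 2
Position k = 3, exponent = n-1-k = 0
B^0 mod M = 13^0 mod 257 = 1
Delta = (2 - 6) * 1 mod 257 = 253
New hash = (100 + 253) mod 257 = 96

Answer: 96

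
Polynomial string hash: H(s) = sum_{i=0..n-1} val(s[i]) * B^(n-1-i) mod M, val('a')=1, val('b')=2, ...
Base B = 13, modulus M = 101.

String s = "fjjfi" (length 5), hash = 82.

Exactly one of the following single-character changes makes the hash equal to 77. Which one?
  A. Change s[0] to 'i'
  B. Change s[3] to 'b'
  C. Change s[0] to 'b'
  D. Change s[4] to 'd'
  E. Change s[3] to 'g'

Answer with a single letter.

Option A: s[0]='f'->'i', delta=(9-6)*13^4 mod 101 = 35, hash=82+35 mod 101 = 16
Option B: s[3]='f'->'b', delta=(2-6)*13^1 mod 101 = 49, hash=82+49 mod 101 = 30
Option C: s[0]='f'->'b', delta=(2-6)*13^4 mod 101 = 88, hash=82+88 mod 101 = 69
Option D: s[4]='i'->'d', delta=(4-9)*13^0 mod 101 = 96, hash=82+96 mod 101 = 77 <-- target
Option E: s[3]='f'->'g', delta=(7-6)*13^1 mod 101 = 13, hash=82+13 mod 101 = 95

Answer: D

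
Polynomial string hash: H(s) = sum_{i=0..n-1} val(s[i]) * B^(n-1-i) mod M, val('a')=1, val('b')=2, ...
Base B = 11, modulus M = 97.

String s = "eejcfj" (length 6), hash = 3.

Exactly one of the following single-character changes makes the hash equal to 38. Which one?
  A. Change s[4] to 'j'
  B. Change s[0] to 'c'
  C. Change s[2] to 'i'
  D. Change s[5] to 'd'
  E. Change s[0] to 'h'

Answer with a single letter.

Option A: s[4]='f'->'j', delta=(10-6)*11^1 mod 97 = 44, hash=3+44 mod 97 = 47
Option B: s[0]='e'->'c', delta=(3-5)*11^5 mod 97 = 35, hash=3+35 mod 97 = 38 <-- target
Option C: s[2]='j'->'i', delta=(9-10)*11^3 mod 97 = 27, hash=3+27 mod 97 = 30
Option D: s[5]='j'->'d', delta=(4-10)*11^0 mod 97 = 91, hash=3+91 mod 97 = 94
Option E: s[0]='e'->'h', delta=(8-5)*11^5 mod 97 = 93, hash=3+93 mod 97 = 96

Answer: B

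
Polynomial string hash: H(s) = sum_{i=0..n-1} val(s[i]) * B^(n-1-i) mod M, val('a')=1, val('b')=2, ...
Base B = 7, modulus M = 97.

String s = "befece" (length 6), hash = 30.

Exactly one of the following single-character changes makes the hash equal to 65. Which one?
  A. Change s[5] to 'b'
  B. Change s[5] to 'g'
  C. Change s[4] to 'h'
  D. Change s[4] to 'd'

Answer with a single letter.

Answer: C

Derivation:
Option A: s[5]='e'->'b', delta=(2-5)*7^0 mod 97 = 94, hash=30+94 mod 97 = 27
Option B: s[5]='e'->'g', delta=(7-5)*7^0 mod 97 = 2, hash=30+2 mod 97 = 32
Option C: s[4]='c'->'h', delta=(8-3)*7^1 mod 97 = 35, hash=30+35 mod 97 = 65 <-- target
Option D: s[4]='c'->'d', delta=(4-3)*7^1 mod 97 = 7, hash=30+7 mod 97 = 37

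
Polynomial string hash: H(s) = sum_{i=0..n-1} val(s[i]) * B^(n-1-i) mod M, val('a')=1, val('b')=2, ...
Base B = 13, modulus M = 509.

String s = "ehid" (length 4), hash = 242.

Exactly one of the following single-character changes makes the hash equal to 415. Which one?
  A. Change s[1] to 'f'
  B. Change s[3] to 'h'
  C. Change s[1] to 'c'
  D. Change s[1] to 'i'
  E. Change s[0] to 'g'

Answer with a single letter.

Option A: s[1]='h'->'f', delta=(6-8)*13^2 mod 509 = 171, hash=242+171 mod 509 = 413
Option B: s[3]='d'->'h', delta=(8-4)*13^0 mod 509 = 4, hash=242+4 mod 509 = 246
Option C: s[1]='h'->'c', delta=(3-8)*13^2 mod 509 = 173, hash=242+173 mod 509 = 415 <-- target
Option D: s[1]='h'->'i', delta=(9-8)*13^2 mod 509 = 169, hash=242+169 mod 509 = 411
Option E: s[0]='e'->'g', delta=(7-5)*13^3 mod 509 = 322, hash=242+322 mod 509 = 55

Answer: C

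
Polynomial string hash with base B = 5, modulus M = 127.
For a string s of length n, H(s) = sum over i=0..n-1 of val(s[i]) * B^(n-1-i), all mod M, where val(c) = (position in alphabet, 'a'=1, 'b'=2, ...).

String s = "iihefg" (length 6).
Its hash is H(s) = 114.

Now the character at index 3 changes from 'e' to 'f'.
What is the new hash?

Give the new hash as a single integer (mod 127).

val('e') = 5, val('f') = 6
Position k = 3, exponent = n-1-k = 2
B^2 mod M = 5^2 mod 127 = 25
Delta = (6 - 5) * 25 mod 127 = 25
New hash = (114 + 25) mod 127 = 12

Answer: 12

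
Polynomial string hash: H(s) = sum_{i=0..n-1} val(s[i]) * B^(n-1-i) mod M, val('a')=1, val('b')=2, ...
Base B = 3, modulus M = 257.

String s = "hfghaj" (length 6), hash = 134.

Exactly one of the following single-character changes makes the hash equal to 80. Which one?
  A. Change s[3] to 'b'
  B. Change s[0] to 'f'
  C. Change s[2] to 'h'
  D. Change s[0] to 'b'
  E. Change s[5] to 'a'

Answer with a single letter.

Answer: A

Derivation:
Option A: s[3]='h'->'b', delta=(2-8)*3^2 mod 257 = 203, hash=134+203 mod 257 = 80 <-- target
Option B: s[0]='h'->'f', delta=(6-8)*3^5 mod 257 = 28, hash=134+28 mod 257 = 162
Option C: s[2]='g'->'h', delta=(8-7)*3^3 mod 257 = 27, hash=134+27 mod 257 = 161
Option D: s[0]='h'->'b', delta=(2-8)*3^5 mod 257 = 84, hash=134+84 mod 257 = 218
Option E: s[5]='j'->'a', delta=(1-10)*3^0 mod 257 = 248, hash=134+248 mod 257 = 125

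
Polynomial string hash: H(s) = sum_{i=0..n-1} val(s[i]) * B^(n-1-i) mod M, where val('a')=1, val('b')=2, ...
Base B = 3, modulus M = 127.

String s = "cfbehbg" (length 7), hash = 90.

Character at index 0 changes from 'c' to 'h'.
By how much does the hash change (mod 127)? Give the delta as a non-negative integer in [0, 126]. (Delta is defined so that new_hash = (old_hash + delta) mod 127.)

Answer: 89

Derivation:
Delta formula: (val(new) - val(old)) * B^(n-1-k) mod M
  val('h') - val('c') = 8 - 3 = 5
  B^(n-1-k) = 3^6 mod 127 = 94
  Delta = 5 * 94 mod 127 = 89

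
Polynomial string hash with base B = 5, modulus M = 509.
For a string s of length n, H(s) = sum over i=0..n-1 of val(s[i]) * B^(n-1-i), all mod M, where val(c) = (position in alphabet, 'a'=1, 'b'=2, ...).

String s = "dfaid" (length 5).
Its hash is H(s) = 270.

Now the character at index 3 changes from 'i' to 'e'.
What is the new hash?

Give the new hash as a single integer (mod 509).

Answer: 250

Derivation:
val('i') = 9, val('e') = 5
Position k = 3, exponent = n-1-k = 1
B^1 mod M = 5^1 mod 509 = 5
Delta = (5 - 9) * 5 mod 509 = 489
New hash = (270 + 489) mod 509 = 250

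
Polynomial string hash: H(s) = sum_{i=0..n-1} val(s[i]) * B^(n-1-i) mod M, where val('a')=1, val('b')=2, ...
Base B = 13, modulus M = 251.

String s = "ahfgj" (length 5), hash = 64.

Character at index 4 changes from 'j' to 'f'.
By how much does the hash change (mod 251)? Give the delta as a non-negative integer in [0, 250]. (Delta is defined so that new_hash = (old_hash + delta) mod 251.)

Answer: 247

Derivation:
Delta formula: (val(new) - val(old)) * B^(n-1-k) mod M
  val('f') - val('j') = 6 - 10 = -4
  B^(n-1-k) = 13^0 mod 251 = 1
  Delta = -4 * 1 mod 251 = 247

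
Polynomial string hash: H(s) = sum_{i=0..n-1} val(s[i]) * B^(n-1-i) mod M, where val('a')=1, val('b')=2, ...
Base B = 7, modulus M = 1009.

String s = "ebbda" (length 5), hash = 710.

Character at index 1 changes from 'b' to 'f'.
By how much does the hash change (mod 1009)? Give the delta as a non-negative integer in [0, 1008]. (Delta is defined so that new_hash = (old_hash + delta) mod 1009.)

Answer: 363

Derivation:
Delta formula: (val(new) - val(old)) * B^(n-1-k) mod M
  val('f') - val('b') = 6 - 2 = 4
  B^(n-1-k) = 7^3 mod 1009 = 343
  Delta = 4 * 343 mod 1009 = 363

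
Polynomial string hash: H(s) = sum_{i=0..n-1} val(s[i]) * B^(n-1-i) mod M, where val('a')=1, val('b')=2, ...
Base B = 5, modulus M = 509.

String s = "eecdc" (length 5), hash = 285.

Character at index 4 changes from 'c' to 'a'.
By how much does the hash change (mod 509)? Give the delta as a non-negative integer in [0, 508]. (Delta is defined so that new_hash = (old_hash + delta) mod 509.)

Delta formula: (val(new) - val(old)) * B^(n-1-k) mod M
  val('a') - val('c') = 1 - 3 = -2
  B^(n-1-k) = 5^0 mod 509 = 1
  Delta = -2 * 1 mod 509 = 507

Answer: 507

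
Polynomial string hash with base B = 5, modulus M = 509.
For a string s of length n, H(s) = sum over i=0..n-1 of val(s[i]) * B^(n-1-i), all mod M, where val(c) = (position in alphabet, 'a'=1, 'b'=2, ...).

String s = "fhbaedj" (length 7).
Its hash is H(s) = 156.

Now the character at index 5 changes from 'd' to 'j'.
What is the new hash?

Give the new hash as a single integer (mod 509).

val('d') = 4, val('j') = 10
Position k = 5, exponent = n-1-k = 1
B^1 mod M = 5^1 mod 509 = 5
Delta = (10 - 4) * 5 mod 509 = 30
New hash = (156 + 30) mod 509 = 186

Answer: 186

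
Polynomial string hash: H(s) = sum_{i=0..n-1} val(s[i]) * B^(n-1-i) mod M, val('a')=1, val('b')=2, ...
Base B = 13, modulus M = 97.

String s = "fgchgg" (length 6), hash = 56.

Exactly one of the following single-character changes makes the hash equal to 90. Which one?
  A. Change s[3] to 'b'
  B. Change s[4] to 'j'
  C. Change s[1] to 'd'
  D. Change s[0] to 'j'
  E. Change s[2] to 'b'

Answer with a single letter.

Answer: E

Derivation:
Option A: s[3]='h'->'b', delta=(2-8)*13^2 mod 97 = 53, hash=56+53 mod 97 = 12
Option B: s[4]='g'->'j', delta=(10-7)*13^1 mod 97 = 39, hash=56+39 mod 97 = 95
Option C: s[1]='g'->'d', delta=(4-7)*13^4 mod 97 = 65, hash=56+65 mod 97 = 24
Option D: s[0]='f'->'j', delta=(10-6)*13^5 mod 97 = 5, hash=56+5 mod 97 = 61
Option E: s[2]='c'->'b', delta=(2-3)*13^3 mod 97 = 34, hash=56+34 mod 97 = 90 <-- target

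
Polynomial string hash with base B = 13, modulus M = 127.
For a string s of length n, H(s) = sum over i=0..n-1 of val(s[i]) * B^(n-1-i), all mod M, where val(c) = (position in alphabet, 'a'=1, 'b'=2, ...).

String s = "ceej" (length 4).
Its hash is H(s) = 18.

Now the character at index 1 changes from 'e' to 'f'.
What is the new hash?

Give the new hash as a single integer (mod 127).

val('e') = 5, val('f') = 6
Position k = 1, exponent = n-1-k = 2
B^2 mod M = 13^2 mod 127 = 42
Delta = (6 - 5) * 42 mod 127 = 42
New hash = (18 + 42) mod 127 = 60

Answer: 60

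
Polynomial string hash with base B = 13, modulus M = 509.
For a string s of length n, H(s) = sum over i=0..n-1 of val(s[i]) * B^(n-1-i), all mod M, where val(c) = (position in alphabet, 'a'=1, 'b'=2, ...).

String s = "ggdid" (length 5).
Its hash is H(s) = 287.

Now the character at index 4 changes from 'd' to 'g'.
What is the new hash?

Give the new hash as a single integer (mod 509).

Answer: 290

Derivation:
val('d') = 4, val('g') = 7
Position k = 4, exponent = n-1-k = 0
B^0 mod M = 13^0 mod 509 = 1
Delta = (7 - 4) * 1 mod 509 = 3
New hash = (287 + 3) mod 509 = 290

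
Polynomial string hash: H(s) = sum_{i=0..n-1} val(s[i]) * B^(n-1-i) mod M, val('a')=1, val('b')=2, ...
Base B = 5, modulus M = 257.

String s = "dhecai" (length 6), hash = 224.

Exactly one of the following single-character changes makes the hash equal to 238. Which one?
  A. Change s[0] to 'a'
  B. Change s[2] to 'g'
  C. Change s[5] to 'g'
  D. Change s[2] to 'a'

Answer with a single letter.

Answer: D

Derivation:
Option A: s[0]='d'->'a', delta=(1-4)*5^5 mod 257 = 134, hash=224+134 mod 257 = 101
Option B: s[2]='e'->'g', delta=(7-5)*5^3 mod 257 = 250, hash=224+250 mod 257 = 217
Option C: s[5]='i'->'g', delta=(7-9)*5^0 mod 257 = 255, hash=224+255 mod 257 = 222
Option D: s[2]='e'->'a', delta=(1-5)*5^3 mod 257 = 14, hash=224+14 mod 257 = 238 <-- target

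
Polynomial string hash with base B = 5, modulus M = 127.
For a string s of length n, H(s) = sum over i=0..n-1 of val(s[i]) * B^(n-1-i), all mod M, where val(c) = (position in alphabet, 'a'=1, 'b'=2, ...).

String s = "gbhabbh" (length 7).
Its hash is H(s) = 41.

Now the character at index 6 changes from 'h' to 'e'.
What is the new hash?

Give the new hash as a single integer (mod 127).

val('h') = 8, val('e') = 5
Position k = 6, exponent = n-1-k = 0
B^0 mod M = 5^0 mod 127 = 1
Delta = (5 - 8) * 1 mod 127 = 124
New hash = (41 + 124) mod 127 = 38

Answer: 38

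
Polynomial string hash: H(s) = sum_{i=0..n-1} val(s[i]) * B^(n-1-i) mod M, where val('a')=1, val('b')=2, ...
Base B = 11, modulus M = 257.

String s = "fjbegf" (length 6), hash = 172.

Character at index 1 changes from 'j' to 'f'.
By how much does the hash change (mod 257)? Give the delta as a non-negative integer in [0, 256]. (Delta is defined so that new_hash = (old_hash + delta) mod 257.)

Answer: 32

Derivation:
Delta formula: (val(new) - val(old)) * B^(n-1-k) mod M
  val('f') - val('j') = 6 - 10 = -4
  B^(n-1-k) = 11^4 mod 257 = 249
  Delta = -4 * 249 mod 257 = 32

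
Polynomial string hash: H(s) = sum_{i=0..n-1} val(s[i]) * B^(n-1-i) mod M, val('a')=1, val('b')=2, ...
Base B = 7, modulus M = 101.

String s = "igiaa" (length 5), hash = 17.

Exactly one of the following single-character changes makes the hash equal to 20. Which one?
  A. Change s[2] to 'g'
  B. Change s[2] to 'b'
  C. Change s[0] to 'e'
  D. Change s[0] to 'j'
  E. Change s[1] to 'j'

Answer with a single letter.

Option A: s[2]='i'->'g', delta=(7-9)*7^2 mod 101 = 3, hash=17+3 mod 101 = 20 <-- target
Option B: s[2]='i'->'b', delta=(2-9)*7^2 mod 101 = 61, hash=17+61 mod 101 = 78
Option C: s[0]='i'->'e', delta=(5-9)*7^4 mod 101 = 92, hash=17+92 mod 101 = 8
Option D: s[0]='i'->'j', delta=(10-9)*7^4 mod 101 = 78, hash=17+78 mod 101 = 95
Option E: s[1]='g'->'j', delta=(10-7)*7^3 mod 101 = 19, hash=17+19 mod 101 = 36

Answer: A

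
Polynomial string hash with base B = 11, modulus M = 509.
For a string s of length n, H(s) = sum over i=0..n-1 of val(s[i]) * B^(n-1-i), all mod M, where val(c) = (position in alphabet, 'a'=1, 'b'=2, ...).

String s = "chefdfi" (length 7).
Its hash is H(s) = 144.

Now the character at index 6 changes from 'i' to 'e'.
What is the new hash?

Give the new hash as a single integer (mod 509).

val('i') = 9, val('e') = 5
Position k = 6, exponent = n-1-k = 0
B^0 mod M = 11^0 mod 509 = 1
Delta = (5 - 9) * 1 mod 509 = 505
New hash = (144 + 505) mod 509 = 140

Answer: 140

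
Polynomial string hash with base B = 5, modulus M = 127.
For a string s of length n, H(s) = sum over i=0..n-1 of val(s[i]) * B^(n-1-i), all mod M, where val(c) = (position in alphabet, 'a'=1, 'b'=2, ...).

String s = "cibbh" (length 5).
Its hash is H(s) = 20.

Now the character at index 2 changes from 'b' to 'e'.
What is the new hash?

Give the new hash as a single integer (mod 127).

val('b') = 2, val('e') = 5
Position k = 2, exponent = n-1-k = 2
B^2 mod M = 5^2 mod 127 = 25
Delta = (5 - 2) * 25 mod 127 = 75
New hash = (20 + 75) mod 127 = 95

Answer: 95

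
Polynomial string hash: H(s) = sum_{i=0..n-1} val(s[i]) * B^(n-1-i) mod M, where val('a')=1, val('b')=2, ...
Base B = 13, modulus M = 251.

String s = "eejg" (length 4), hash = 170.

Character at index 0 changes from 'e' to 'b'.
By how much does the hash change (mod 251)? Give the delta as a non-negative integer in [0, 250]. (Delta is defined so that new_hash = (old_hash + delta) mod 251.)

Answer: 186

Derivation:
Delta formula: (val(new) - val(old)) * B^(n-1-k) mod M
  val('b') - val('e') = 2 - 5 = -3
  B^(n-1-k) = 13^3 mod 251 = 189
  Delta = -3 * 189 mod 251 = 186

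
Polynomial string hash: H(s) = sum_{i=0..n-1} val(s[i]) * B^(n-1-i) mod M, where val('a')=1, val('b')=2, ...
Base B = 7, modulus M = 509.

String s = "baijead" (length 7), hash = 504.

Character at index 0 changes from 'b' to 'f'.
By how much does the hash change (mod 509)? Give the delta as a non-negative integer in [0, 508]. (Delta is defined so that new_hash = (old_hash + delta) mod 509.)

Answer: 280

Derivation:
Delta formula: (val(new) - val(old)) * B^(n-1-k) mod M
  val('f') - val('b') = 6 - 2 = 4
  B^(n-1-k) = 7^6 mod 509 = 70
  Delta = 4 * 70 mod 509 = 280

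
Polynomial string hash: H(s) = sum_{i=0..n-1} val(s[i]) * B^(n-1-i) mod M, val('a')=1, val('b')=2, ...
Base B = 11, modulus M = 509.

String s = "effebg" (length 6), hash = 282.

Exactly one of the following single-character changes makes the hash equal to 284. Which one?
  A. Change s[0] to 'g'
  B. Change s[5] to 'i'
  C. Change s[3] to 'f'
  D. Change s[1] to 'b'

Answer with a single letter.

Answer: B

Derivation:
Option A: s[0]='e'->'g', delta=(7-5)*11^5 mod 509 = 414, hash=282+414 mod 509 = 187
Option B: s[5]='g'->'i', delta=(9-7)*11^0 mod 509 = 2, hash=282+2 mod 509 = 284 <-- target
Option C: s[3]='e'->'f', delta=(6-5)*11^2 mod 509 = 121, hash=282+121 mod 509 = 403
Option D: s[1]='f'->'b', delta=(2-6)*11^4 mod 509 = 480, hash=282+480 mod 509 = 253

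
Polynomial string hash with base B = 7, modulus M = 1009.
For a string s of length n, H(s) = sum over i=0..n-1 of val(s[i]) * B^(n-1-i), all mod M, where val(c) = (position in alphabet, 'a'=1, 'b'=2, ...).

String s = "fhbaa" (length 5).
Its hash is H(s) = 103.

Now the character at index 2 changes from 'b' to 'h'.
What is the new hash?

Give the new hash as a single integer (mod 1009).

Answer: 397

Derivation:
val('b') = 2, val('h') = 8
Position k = 2, exponent = n-1-k = 2
B^2 mod M = 7^2 mod 1009 = 49
Delta = (8 - 2) * 49 mod 1009 = 294
New hash = (103 + 294) mod 1009 = 397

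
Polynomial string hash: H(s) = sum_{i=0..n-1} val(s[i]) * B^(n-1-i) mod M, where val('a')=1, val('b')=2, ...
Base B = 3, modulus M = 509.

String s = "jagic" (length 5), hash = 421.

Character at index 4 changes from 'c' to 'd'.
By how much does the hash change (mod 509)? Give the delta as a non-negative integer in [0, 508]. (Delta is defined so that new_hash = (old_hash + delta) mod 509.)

Answer: 1

Derivation:
Delta formula: (val(new) - val(old)) * B^(n-1-k) mod M
  val('d') - val('c') = 4 - 3 = 1
  B^(n-1-k) = 3^0 mod 509 = 1
  Delta = 1 * 1 mod 509 = 1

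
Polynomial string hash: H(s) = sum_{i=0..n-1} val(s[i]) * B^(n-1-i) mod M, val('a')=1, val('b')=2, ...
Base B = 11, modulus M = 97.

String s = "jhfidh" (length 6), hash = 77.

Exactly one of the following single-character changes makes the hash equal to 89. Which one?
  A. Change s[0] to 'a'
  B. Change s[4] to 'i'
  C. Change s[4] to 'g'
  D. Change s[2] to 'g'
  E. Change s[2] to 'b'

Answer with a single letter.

Option A: s[0]='j'->'a', delta=(1-10)*11^5 mod 97 = 12, hash=77+12 mod 97 = 89 <-- target
Option B: s[4]='d'->'i', delta=(9-4)*11^1 mod 97 = 55, hash=77+55 mod 97 = 35
Option C: s[4]='d'->'g', delta=(7-4)*11^1 mod 97 = 33, hash=77+33 mod 97 = 13
Option D: s[2]='f'->'g', delta=(7-6)*11^3 mod 97 = 70, hash=77+70 mod 97 = 50
Option E: s[2]='f'->'b', delta=(2-6)*11^3 mod 97 = 11, hash=77+11 mod 97 = 88

Answer: A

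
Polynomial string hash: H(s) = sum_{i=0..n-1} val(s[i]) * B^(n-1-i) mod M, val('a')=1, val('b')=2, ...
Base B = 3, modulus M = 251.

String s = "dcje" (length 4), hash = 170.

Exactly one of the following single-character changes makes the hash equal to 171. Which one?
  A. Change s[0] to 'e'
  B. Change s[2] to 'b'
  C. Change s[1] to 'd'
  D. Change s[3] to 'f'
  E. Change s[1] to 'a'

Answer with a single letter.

Answer: D

Derivation:
Option A: s[0]='d'->'e', delta=(5-4)*3^3 mod 251 = 27, hash=170+27 mod 251 = 197
Option B: s[2]='j'->'b', delta=(2-10)*3^1 mod 251 = 227, hash=170+227 mod 251 = 146
Option C: s[1]='c'->'d', delta=(4-3)*3^2 mod 251 = 9, hash=170+9 mod 251 = 179
Option D: s[3]='e'->'f', delta=(6-5)*3^0 mod 251 = 1, hash=170+1 mod 251 = 171 <-- target
Option E: s[1]='c'->'a', delta=(1-3)*3^2 mod 251 = 233, hash=170+233 mod 251 = 152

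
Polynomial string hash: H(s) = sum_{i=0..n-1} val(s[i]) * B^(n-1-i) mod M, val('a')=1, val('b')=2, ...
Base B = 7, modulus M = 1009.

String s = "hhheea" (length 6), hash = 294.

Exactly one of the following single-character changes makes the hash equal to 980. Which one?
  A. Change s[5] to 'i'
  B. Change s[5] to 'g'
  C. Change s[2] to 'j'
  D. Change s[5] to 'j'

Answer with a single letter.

Answer: C

Derivation:
Option A: s[5]='a'->'i', delta=(9-1)*7^0 mod 1009 = 8, hash=294+8 mod 1009 = 302
Option B: s[5]='a'->'g', delta=(7-1)*7^0 mod 1009 = 6, hash=294+6 mod 1009 = 300
Option C: s[2]='h'->'j', delta=(10-8)*7^3 mod 1009 = 686, hash=294+686 mod 1009 = 980 <-- target
Option D: s[5]='a'->'j', delta=(10-1)*7^0 mod 1009 = 9, hash=294+9 mod 1009 = 303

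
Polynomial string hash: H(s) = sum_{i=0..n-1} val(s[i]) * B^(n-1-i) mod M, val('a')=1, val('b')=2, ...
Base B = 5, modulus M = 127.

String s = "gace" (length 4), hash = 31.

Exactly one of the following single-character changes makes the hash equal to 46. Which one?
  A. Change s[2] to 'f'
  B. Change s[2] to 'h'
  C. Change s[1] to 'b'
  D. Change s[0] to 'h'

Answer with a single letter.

Answer: A

Derivation:
Option A: s[2]='c'->'f', delta=(6-3)*5^1 mod 127 = 15, hash=31+15 mod 127 = 46 <-- target
Option B: s[2]='c'->'h', delta=(8-3)*5^1 mod 127 = 25, hash=31+25 mod 127 = 56
Option C: s[1]='a'->'b', delta=(2-1)*5^2 mod 127 = 25, hash=31+25 mod 127 = 56
Option D: s[0]='g'->'h', delta=(8-7)*5^3 mod 127 = 125, hash=31+125 mod 127 = 29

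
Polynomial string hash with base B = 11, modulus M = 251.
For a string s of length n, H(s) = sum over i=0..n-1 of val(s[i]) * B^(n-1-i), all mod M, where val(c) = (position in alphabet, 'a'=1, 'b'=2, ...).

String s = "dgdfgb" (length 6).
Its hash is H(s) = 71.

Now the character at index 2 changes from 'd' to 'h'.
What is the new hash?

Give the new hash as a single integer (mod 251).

Answer: 124

Derivation:
val('d') = 4, val('h') = 8
Position k = 2, exponent = n-1-k = 3
B^3 mod M = 11^3 mod 251 = 76
Delta = (8 - 4) * 76 mod 251 = 53
New hash = (71 + 53) mod 251 = 124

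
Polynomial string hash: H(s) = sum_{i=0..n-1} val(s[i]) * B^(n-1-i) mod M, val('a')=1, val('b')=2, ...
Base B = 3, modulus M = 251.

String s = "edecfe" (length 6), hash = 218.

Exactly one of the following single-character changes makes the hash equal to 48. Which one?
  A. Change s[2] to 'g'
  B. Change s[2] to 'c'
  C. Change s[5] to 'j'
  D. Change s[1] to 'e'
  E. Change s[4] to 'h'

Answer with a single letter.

Answer: D

Derivation:
Option A: s[2]='e'->'g', delta=(7-5)*3^3 mod 251 = 54, hash=218+54 mod 251 = 21
Option B: s[2]='e'->'c', delta=(3-5)*3^3 mod 251 = 197, hash=218+197 mod 251 = 164
Option C: s[5]='e'->'j', delta=(10-5)*3^0 mod 251 = 5, hash=218+5 mod 251 = 223
Option D: s[1]='d'->'e', delta=(5-4)*3^4 mod 251 = 81, hash=218+81 mod 251 = 48 <-- target
Option E: s[4]='f'->'h', delta=(8-6)*3^1 mod 251 = 6, hash=218+6 mod 251 = 224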